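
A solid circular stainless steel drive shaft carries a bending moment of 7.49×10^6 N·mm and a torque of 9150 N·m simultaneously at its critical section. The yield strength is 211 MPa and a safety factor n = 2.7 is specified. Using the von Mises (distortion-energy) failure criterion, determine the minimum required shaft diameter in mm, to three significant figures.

σ_allow = σ_y/n = 211/2.7 = 78.15 MPa.
For a solid shaft σ_b = 32M/(πd³) and τ = 16T/(πd³), so the von Mises stress is σ' = (16/πd³)·√(4M²+3T²).
√(4M²+3T²) = √(4×(7.490×10^6)² + 3×(9.150×10^6)²) = 2.181×10^7 N·mm.
d³ = 16×2.181×10^7/(π×78.15) = 1.421×10^6 mm³.
d = 112.4 mm.

d = 112 mm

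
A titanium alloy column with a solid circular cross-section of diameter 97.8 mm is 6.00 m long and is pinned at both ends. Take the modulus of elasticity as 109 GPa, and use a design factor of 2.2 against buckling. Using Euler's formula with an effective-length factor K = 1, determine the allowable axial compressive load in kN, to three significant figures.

P_allow = 61.0 kN

I = πd⁴/64 = π×97.8⁴/64 = 4.491×10^6 mm⁴.
Effective length L_e = KL = 1×6.00 m = 6000 mm.
Euler critical load P_cr = π²EI/L_e² = π²×109000×4.491×10^6/6000² = 134200 N.
P_allow = P_cr/n = 134200/2.2 = 61000 N.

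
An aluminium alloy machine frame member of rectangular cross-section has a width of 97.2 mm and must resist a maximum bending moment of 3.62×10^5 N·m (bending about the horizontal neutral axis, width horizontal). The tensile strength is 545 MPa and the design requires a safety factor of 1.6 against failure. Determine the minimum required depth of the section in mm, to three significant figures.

h = 256 mm

σ_allow = 545/1.6 = 340.6 MPa.
For a rectangular section σ = 6M/(bh²), so h² = 6M/(b σ_allow) = 6×3.6200×10^8/(97.2×340.6) = 65600 mm².
h = 256.1 mm.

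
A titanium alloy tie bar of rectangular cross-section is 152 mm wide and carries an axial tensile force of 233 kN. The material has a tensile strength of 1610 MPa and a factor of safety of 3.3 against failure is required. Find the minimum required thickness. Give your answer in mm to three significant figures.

σ_allow = 1610/3.3 = 487.9 MPa.
Required area A = F/σ_allow = 233000/487.9 = 477.6 mm².
t = A/w = 477.6/152 = 3.142 mm.

t = 3.14 mm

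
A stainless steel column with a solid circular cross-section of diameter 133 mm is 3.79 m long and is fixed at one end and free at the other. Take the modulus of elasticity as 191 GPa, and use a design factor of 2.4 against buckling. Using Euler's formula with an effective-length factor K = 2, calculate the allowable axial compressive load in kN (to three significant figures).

P_allow = 210 kN

I = πd⁴/64 = π×133⁴/64 = 1.536×10^7 mm⁴.
Effective length L_e = KL = 2×3.79 m = 7580 mm.
Euler critical load P_cr = π²EI/L_e² = π²×191000×1.536×10^7/7580² = 503900 N.
P_allow = P_cr/n = 503900/2.4 = 210000 N.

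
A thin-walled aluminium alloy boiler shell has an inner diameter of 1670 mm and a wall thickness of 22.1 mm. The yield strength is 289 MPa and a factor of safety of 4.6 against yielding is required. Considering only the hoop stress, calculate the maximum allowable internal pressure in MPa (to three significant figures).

p_allow = 1.66 MPa

σ_allow = 289/4.6 = 62.83 MPa.
σ_h = pD/(2t) → p_allow = 2σ_allow t/D = 2×62.83×22.1/1670 = 1.663 MPa.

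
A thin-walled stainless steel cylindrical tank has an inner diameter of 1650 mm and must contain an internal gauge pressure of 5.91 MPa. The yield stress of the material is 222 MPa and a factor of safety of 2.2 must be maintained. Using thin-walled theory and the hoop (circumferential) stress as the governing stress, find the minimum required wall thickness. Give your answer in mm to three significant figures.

t = 48.3 mm

σ_allow = 222/2.2 = 100.9 MPa.
Hoop stress σ_h = pD/(2t), so t = pD/(2σ_allow) = 5.91×1650/(2×100.9) = 48.32 mm.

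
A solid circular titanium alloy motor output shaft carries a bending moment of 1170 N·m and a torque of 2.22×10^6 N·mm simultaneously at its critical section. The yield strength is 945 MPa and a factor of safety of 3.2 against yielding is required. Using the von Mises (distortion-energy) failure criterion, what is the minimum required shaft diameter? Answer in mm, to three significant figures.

σ_allow = σ_y/n = 945/3.2 = 295.3 MPa.
For a solid shaft σ_b = 32M/(πd³) and τ = 16T/(πd³), so the von Mises stress is σ' = (16/πd³)·√(4M²+3T²).
√(4M²+3T²) = √(4×(1.170×10^6)² + 3×(2.220×10^6)²) = 4.501×10^6 N·mm.
d³ = 16×4.501×10^6/(π×295.3) = 77630 mm³.
d = 42.66 mm.

d = 42.7 mm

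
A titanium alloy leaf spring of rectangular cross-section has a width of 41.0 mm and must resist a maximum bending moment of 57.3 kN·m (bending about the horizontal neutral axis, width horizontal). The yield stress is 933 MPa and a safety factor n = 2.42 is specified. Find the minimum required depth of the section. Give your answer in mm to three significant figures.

σ_allow = 933/2.42 = 385.5 MPa.
For a rectangular section σ = 6M/(bh²), so h² = 6M/(b σ_allow) = 6×5.7300×10^7/(41.0×385.5) = 21750 mm².
h = 147.5 mm.

h = 147 mm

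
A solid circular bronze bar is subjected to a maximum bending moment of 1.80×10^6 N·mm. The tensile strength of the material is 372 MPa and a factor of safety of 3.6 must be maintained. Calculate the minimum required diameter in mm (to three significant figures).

d = 56.2 mm

σ_allow = 372/3.6 = 103.3 MPa.
For a solid circular section σ = 32M/(πd³), so d³ = 32M/(π σ_allow) = 32×1800000/(π×103.3) = 177400 mm³.
d = 56.19 mm.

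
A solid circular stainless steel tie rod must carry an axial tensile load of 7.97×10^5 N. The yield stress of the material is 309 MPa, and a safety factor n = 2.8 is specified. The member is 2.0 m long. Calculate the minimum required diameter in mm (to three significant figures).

Allowable stress σ_allow = 309/2.8 = 110.4 MPa.
Required area A = F/σ_allow = 797000/110.4 = 7222 mm².
A = πd²/4 → d = √(4A/π) = 95.89 mm.

d = 95.9 mm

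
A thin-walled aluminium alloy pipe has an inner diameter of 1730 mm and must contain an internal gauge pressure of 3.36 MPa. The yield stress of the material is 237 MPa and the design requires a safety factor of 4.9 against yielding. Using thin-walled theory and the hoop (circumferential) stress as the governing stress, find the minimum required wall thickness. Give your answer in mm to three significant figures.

σ_allow = 237/4.9 = 48.37 MPa.
Hoop stress σ_h = pD/(2t), so t = pD/(2σ_allow) = 3.36×1730/(2×48.37) = 60.09 mm.

t = 60.1 mm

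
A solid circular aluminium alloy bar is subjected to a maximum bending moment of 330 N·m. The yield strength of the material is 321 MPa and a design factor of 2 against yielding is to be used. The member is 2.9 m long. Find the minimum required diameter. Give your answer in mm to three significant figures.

σ_allow = 321/2 = 160.5 MPa.
For a solid circular section σ = 32M/(πd³), so d³ = 32M/(π σ_allow) = 32×330000/(π×160.5) = 20940 mm³.
d = 27.56 mm.

d = 27.6 mm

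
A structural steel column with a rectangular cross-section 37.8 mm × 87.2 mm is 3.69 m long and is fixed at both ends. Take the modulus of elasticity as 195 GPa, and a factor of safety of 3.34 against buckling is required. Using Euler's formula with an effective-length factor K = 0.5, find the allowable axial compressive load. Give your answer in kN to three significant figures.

P_allow = 66.4 kN

Buckling occurs about the weak axis: I_min = h·b³/12 = 87.2×37.8³/12 = 392500 mm⁴ (b = 37.8 mm is the smaller dimension).
Effective length L_e = KL = 0.5×3.69 m = 1845 mm.
Euler critical load P_cr = π²EI/L_e² = π²×195000×392500/1845² = 221900 N.
P_allow = P_cr/n = 221900/3.34 = 66440 N.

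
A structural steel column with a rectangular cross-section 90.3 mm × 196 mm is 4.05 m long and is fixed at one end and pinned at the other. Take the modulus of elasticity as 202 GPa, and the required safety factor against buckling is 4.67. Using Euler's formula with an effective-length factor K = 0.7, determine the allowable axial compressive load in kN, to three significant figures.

P_allow = 639 kN

Buckling occurs about the weak axis: I_min = h·b³/12 = 196×90.3³/12 = 1.203×10^7 mm⁴ (b = 90.3 mm is the smaller dimension).
Effective length L_e = KL = 0.7×4.05 m = 2835 mm.
Euler critical load P_cr = π²EI/L_e² = π²×202000×1.203×10^7/2835² = 2.983×10^6 N.
P_allow = P_cr/n = 2.983×10^6/4.67 = 638800 N.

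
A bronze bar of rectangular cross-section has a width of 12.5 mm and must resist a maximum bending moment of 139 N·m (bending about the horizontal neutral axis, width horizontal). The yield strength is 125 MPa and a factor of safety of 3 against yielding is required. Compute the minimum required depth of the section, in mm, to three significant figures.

h = 40.0 mm

σ_allow = 125/3 = 41.67 MPa.
For a rectangular section σ = 6M/(bh²), so h² = 6M/(b σ_allow) = 6×139000/(12.5×41.67) = 1601 mm².
h = 40.02 mm.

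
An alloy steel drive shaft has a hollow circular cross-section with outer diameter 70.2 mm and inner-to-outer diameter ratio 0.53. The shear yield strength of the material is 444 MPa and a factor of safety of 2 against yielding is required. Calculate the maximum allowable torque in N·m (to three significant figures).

τ_allow = 444/2 = 222.0 MPa.
For a hollow shaft T_allow = τ_allow·πd_o³(1−k⁴)/16 with 1−k⁴ = 0.9211, so πd_o³(1−k⁴)/16 = 62570 mm³.
T_allow = 222.0×62570 = 1.389×10^7 N·mm = 13890 N·m.

T_allow = 13900 N·m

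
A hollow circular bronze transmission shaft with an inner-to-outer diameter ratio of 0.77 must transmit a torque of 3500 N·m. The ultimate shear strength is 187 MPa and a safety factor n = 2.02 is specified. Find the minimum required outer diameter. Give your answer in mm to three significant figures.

τ_allow = 187/2.02 = 92.57 MPa.
For a hollow shaft τ = 16T/[πd_o³(1−k⁴)] with k = 0.77, so 1−k⁴ = 0.6485.
d_o³ = 16T/[π τ_allow (1−k⁴)] = 16×3500000/(π×92.57×0.6485) = 296900 mm³.
d_o = 66.71 mm.

d_o = 66.7 mm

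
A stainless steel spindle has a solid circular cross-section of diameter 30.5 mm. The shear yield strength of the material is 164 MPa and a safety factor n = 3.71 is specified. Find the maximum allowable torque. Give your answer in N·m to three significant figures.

τ_allow = 164/3.71 = 44.20 MPa.
For a solid shaft T_allow = τ_allow·πd³/16; πd³/16 = π×30.5³/16 = 5571 mm³.
T_allow = 44.20×5571 = 246300 N·mm = 246.3 N·m.

T_allow = 246 N·m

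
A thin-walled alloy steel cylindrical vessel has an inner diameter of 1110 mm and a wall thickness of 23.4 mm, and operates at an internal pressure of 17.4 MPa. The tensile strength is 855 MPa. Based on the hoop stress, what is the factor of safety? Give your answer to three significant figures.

σ_h = pD/(2t) = 17.4×1110/(2×23.4) = 412.7 MPa.
n = 855/412.7 = 2.072.

n = 2.07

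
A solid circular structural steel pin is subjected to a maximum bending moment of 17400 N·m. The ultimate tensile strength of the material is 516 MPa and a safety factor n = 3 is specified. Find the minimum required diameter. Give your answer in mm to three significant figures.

d = 101 mm

σ_allow = 516/3 = 172.0 MPa.
For a solid circular section σ = 32M/(πd³), so d³ = 32M/(π σ_allow) = 32×1.7400×10^7/(π×172.0) = 1.030×10^6 mm³.
d = 101.0 mm.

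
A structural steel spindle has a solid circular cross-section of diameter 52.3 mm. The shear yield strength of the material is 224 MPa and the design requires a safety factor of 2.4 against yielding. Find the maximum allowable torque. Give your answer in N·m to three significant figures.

τ_allow = 224/2.4 = 93.33 MPa.
For a solid shaft T_allow = τ_allow·πd³/16; πd³/16 = π×52.3³/16 = 28090 mm³.
T_allow = 93.33×28090 = 2.622×10^6 N·mm = 2622 N·m.

T_allow = 2620 N·m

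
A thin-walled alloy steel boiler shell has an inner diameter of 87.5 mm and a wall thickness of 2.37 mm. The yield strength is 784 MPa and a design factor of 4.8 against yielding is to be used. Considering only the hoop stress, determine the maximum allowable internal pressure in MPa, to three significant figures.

p_allow = 8.85 MPa

σ_allow = 784/4.8 = 163.3 MPa.
σ_h = pD/(2t) → p_allow = 2σ_allow t/D = 2×163.3×2.37/87.5 = 8.848 MPa.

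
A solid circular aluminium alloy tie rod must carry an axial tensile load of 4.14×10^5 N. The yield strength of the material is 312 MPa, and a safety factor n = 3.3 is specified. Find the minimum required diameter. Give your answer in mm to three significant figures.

d = 74.7 mm

Allowable stress σ_allow = 312/3.3 = 94.55 MPa.
Required area A = F/σ_allow = 414000/94.55 = 4379 mm².
A = πd²/4 → d = √(4A/π) = 74.67 mm.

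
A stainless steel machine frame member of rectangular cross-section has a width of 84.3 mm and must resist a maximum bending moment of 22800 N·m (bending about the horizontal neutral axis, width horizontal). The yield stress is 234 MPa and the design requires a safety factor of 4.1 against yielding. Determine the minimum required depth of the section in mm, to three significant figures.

h = 169 mm

σ_allow = 234/4.1 = 57.07 MPa.
For a rectangular section σ = 6M/(bh²), so h² = 6M/(b σ_allow) = 6×2.2800×10^7/(84.3×57.07) = 28430 mm².
h = 168.6 mm.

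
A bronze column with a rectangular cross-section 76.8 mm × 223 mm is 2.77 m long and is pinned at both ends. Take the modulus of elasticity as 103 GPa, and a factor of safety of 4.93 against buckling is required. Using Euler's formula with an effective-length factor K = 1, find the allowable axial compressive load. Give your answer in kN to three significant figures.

P_allow = 226 kN

Buckling occurs about the weak axis: I_min = h·b³/12 = 223×76.8³/12 = 8.418×10^6 mm⁴ (b = 76.8 mm is the smaller dimension).
Effective length L_e = KL = 1×2.77 m = 2770 mm.
Euler critical load P_cr = π²EI/L_e² = π²×103000×8.418×10^6/2770² = 1.115×10^6 N.
P_allow = P_cr/n = 1.115×10^6/4.93 = 226200 N.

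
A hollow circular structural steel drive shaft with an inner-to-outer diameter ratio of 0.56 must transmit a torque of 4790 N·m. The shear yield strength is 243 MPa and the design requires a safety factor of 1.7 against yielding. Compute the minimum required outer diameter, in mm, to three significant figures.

d_o = 57.4 mm

τ_allow = 243/1.7 = 142.9 MPa.
For a hollow shaft τ = 16T/[πd_o³(1−k⁴)] with k = 0.56, so 1−k⁴ = 0.9017.
d_o³ = 16T/[π τ_allow (1−k⁴)] = 16×4790000/(π×142.9×0.9017) = 189300 mm³.
d_o = 57.42 mm.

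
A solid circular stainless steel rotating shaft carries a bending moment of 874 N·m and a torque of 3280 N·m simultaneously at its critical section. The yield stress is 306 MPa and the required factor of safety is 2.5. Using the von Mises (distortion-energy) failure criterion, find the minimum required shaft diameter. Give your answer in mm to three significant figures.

σ_allow = σ_y/n = 306/2.5 = 122.4 MPa.
For a solid shaft σ_b = 32M/(πd³) and τ = 16T/(πd³), so the von Mises stress is σ' = (16/πd³)·√(4M²+3T²).
√(4M²+3T²) = √(4×(874000)² + 3×(3.280×10^6)²) = 5.944×10^6 N·mm.
d³ = 16×5.944×10^6/(π×122.4) = 247300 mm³.
d = 62.77 mm.

d = 62.8 mm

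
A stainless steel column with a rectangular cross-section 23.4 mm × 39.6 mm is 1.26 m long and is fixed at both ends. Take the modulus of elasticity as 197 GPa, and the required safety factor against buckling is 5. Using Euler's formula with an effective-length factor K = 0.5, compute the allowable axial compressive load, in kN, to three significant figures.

Buckling occurs about the weak axis: I_min = h·b³/12 = 39.6×23.4³/12 = 42280 mm⁴ (b = 23.4 mm is the smaller dimension).
Effective length L_e = KL = 0.5×1.26 m = 630.0 mm.
Euler critical load P_cr = π²EI/L_e² = π²×197000×42280/630.0² = 207100 N.
P_allow = P_cr/n = 207100/5 = 41430 N.

P_allow = 41.4 kN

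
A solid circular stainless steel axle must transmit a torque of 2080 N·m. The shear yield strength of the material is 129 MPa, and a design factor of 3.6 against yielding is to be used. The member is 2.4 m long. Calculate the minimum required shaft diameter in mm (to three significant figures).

d = 66.6 mm

Allowable shear stress τ_allow = 129/3.6 = 35.83 MPa.
For a solid shaft τ = 16T/(πd³), so d³ = 16T/(π τ_allow) = 16×2080000/(π×35.83) = 295600 mm³.
d = (295600)^(1/3) = 66.62 mm.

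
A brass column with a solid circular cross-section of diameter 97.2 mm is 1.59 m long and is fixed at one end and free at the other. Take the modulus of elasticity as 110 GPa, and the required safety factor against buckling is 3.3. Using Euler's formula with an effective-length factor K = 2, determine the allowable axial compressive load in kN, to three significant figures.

P_allow = 143 kN

I = πd⁴/64 = π×97.2⁴/64 = 4.382×10^6 mm⁴.
Effective length L_e = KL = 2×1.59 m = 3180 mm.
Euler critical load P_cr = π²EI/L_e² = π²×110000×4.382×10^6/3180² = 470400 N.
P_allow = P_cr/n = 470400/3.3 = 142500 N.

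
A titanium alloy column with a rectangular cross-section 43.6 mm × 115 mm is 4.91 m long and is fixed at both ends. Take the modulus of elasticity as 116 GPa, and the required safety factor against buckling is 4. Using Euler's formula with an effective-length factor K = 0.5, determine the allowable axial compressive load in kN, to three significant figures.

P_allow = 37.7 kN

Buckling occurs about the weak axis: I_min = h·b³/12 = 115×43.6³/12 = 794300 mm⁴ (b = 43.6 mm is the smaller dimension).
Effective length L_e = KL = 0.5×4.91 m = 2455 mm.
Euler critical load P_cr = π²EI/L_e² = π²×116000×794300/2455² = 150900 N.
P_allow = P_cr/n = 150900/4 = 37720 N.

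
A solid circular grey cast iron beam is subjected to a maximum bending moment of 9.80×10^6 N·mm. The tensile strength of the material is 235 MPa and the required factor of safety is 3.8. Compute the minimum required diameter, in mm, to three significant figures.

σ_allow = 235/3.8 = 61.84 MPa.
For a solid circular section σ = 32M/(πd³), so d³ = 32M/(π σ_allow) = 32×9800000/(π×61.84) = 1.614×10^6 mm³.
d = 117.3 mm.

d = 117 mm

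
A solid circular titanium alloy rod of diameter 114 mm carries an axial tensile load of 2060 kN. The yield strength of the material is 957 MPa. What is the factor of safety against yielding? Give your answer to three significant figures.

A = πd²/4 = 10210 mm².
σ = F/A = 2060000/10210 = 201.8 MPa.
n = 957/201.8 = 4.742.

n = 4.74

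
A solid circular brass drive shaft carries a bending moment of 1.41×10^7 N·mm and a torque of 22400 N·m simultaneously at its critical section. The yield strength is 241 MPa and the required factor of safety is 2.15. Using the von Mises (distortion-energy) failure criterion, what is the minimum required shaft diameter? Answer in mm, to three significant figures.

σ_allow = σ_y/n = 241/2.15 = 112.1 MPa.
For a solid shaft σ_b = 32M/(πd³) and τ = 16T/(πd³), so the von Mises stress is σ' = (16/πd³)·√(4M²+3T²).
√(4M²+3T²) = √(4×(1.410×10^7)² + 3×(2.240×10^7)²) = 4.796×10^7 N·mm.
d³ = 16×4.796×10^7/(π×112.1) = 2.179×10^6 mm³.
d = 129.6 mm.

d = 130 mm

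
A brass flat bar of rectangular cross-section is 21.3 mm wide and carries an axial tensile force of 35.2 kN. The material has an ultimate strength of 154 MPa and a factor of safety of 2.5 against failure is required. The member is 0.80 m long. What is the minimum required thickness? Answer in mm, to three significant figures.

σ_allow = 154/2.5 = 61.60 MPa.
Required area A = F/σ_allow = 35200/61.60 = 571.4 mm².
t = A/w = 571.4/21.3 = 26.83 mm.

t = 26.8 mm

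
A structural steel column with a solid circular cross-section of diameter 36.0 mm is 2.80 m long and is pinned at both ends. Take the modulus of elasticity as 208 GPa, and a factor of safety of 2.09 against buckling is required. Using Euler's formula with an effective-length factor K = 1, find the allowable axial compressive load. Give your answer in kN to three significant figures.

I = πd⁴/64 = π×36.0⁴/64 = 82450 mm⁴.
Effective length L_e = KL = 1×2.80 m = 2800 mm.
Euler critical load P_cr = π²EI/L_e² = π²×208000×82450/2800² = 21590 N.
P_allow = P_cr/n = 21590/2.09 = 10330 N.

P_allow = 10.3 kN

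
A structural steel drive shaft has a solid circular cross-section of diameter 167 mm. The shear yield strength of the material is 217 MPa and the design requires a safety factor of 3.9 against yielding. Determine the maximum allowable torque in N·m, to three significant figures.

τ_allow = 217/3.9 = 55.64 MPa.
For a solid shaft T_allow = τ_allow·πd³/16; πd³/16 = π×167³/16 = 914500 mm³.
T_allow = 55.64×914500 = 5.088×10^7 N·mm = 50880 N·m.

T_allow = 50900 N·m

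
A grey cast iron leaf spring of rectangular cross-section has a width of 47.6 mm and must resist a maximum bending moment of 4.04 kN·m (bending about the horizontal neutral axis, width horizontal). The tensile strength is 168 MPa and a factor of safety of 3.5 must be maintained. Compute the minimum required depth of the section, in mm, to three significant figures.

σ_allow = 168/3.5 = 48.00 MPa.
For a rectangular section σ = 6M/(bh²), so h² = 6M/(b σ_allow) = 6×4040000/(47.6×48.00) = 10610 mm².
h = 103.0 mm.

h = 103 mm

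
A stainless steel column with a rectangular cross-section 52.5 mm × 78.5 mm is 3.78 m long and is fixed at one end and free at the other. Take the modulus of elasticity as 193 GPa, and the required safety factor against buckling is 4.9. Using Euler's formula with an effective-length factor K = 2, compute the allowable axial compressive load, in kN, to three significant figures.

Buckling occurs about the weak axis: I_min = h·b³/12 = 78.5×52.5³/12 = 946600 mm⁴ (b = 52.5 mm is the smaller dimension).
Effective length L_e = KL = 2×3.78 m = 7560 mm.
Euler critical load P_cr = π²EI/L_e² = π²×193000×946600/7560² = 31550 N.
P_allow = P_cr/n = 31550/4.9 = 6438 N.

P_allow = 6.44 kN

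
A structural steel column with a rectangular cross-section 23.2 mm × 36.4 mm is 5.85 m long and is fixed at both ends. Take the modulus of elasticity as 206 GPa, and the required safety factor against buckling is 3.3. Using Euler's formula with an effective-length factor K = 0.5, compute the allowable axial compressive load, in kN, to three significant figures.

P_allow = 2.73 kN

Buckling occurs about the weak axis: I_min = h·b³/12 = 36.4×23.2³/12 = 37880 mm⁴ (b = 23.2 mm is the smaller dimension).
Effective length L_e = KL = 0.5×5.85 m = 2925 mm.
Euler critical load P_cr = π²EI/L_e² = π²×206000×37880/2925² = 9001 N.
P_allow = P_cr/n = 9001/3.3 = 2728 N.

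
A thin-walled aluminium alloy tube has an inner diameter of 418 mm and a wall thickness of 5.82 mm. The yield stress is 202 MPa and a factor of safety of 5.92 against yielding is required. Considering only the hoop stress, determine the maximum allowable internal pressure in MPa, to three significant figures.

σ_allow = 202/5.92 = 34.12 MPa.
σ_h = pD/(2t) → p_allow = 2σ_allow t/D = 2×34.12×5.82/418 = 0.9502 MPa.

p_allow = 0.950 MPa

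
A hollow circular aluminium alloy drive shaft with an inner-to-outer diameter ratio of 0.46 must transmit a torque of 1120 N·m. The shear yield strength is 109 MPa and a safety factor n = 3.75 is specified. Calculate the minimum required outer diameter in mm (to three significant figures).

τ_allow = 109/3.75 = 29.07 MPa.
For a hollow shaft τ = 16T/[πd_o³(1−k⁴)] with k = 0.46, so 1−k⁴ = 0.9552.
d_o³ = 16T/[π τ_allow (1−k⁴)] = 16×1120000/(π×29.07×0.9552) = 205400 mm³.
d_o = 59.01 mm.

d_o = 59.0 mm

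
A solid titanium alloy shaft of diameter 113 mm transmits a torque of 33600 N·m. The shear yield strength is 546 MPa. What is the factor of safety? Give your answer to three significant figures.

n = 4.60

τ = 16T/(πd³) = 16×3.3600×10^7/(π×113³) = 118.6 MPa.
n = τ_limit/τ = 546/118.6 = 4.604.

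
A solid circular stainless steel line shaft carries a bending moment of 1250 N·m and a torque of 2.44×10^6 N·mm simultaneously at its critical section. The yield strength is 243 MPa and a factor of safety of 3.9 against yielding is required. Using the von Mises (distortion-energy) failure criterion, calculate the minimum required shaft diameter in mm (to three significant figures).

σ_allow = σ_y/n = 243/3.9 = 62.31 MPa.
For a solid shaft σ_b = 32M/(πd³) and τ = 16T/(πd³), so the von Mises stress is σ' = (16/πd³)·√(4M²+3T²).
√(4M²+3T²) = √(4×(1.250×10^6)² + 3×(2.440×10^6)²) = 4.910×10^6 N·mm.
d³ = 16×4.910×10^6/(π×62.31) = 401400 mm³.
d = 73.76 mm.

d = 73.8 mm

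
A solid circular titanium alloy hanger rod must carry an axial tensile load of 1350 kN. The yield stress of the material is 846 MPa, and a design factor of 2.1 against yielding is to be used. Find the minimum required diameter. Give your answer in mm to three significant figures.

d = 65.3 mm

Allowable stress σ_allow = 846/2.1 = 402.9 MPa.
Required area A = F/σ_allow = 1350000/402.9 = 3351 mm².
A = πd²/4 → d = √(4A/π) = 65.32 mm.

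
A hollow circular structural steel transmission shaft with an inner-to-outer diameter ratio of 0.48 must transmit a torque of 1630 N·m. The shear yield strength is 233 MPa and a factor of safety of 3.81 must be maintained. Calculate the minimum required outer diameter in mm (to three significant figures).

τ_allow = 233/3.81 = 61.15 MPa.
For a hollow shaft τ = 16T/[πd_o³(1−k⁴)] with k = 0.48, so 1−k⁴ = 0.9469.
d_o³ = 16T/[π τ_allow (1−k⁴)] = 16×1630000/(π×61.15×0.9469) = 143400 mm³.
d_o = 52.34 mm.

d_o = 52.3 mm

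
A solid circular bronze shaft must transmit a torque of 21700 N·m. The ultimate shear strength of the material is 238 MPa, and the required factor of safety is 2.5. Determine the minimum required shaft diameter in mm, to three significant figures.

d = 105 mm

Allowable shear stress τ_allow = 238/2.5 = 95.20 MPa.
For a solid shaft τ = 16T/(πd³), so d³ = 16T/(π τ_allow) = 16×2.1700×10^7/(π×95.20) = 1.161×10^6 mm³.
d = (1.161×10^6)^(1/3) = 105.1 mm.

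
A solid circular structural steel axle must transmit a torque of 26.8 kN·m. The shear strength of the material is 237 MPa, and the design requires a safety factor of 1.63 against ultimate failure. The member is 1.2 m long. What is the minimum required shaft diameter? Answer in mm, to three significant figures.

d = 97.9 mm

Allowable shear stress τ_allow = 237/1.63 = 145.4 MPa.
For a solid shaft τ = 16T/(πd³), so d³ = 16T/(π τ_allow) = 16×2.6800×10^7/(π×145.4) = 938700 mm³.
d = (938700)^(1/3) = 97.91 mm.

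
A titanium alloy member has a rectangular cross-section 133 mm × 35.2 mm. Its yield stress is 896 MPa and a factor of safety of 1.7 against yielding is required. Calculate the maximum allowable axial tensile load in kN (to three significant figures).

σ_allow = 896/1.7 = 527.1 MPa.
A = 133×35.2 = 4682 mm².
F_allow = σ_allow × A = 527.1×4682 = 2.467×10^6 N.

F_allow = 2470 kN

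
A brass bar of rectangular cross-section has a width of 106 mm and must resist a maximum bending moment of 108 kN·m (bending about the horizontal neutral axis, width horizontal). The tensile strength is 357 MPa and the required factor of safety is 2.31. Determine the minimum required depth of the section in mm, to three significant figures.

h = 199 mm

σ_allow = 357/2.31 = 154.5 MPa.
For a rectangular section σ = 6M/(bh²), so h² = 6M/(b σ_allow) = 6×1.0800×10^8/(106×154.5) = 39560 mm².
h = 198.9 mm.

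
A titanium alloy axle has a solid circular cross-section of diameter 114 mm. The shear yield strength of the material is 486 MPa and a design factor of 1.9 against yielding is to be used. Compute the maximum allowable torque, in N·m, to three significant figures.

τ_allow = 486/1.9 = 255.8 MPa.
For a solid shaft T_allow = τ_allow·πd³/16; πd³/16 = π×114³/16 = 290900 mm³.
T_allow = 255.8×290900 = 7.441×10^7 N·mm = 74410 N·m.

T_allow = 74400 N·m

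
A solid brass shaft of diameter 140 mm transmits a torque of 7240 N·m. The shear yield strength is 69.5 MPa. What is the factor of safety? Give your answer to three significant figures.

τ = 16T/(πd³) = 16×7240000/(π×140³) = 13.44 MPa.
n = τ_limit/τ = 69.5/13.44 = 5.172.

n = 5.17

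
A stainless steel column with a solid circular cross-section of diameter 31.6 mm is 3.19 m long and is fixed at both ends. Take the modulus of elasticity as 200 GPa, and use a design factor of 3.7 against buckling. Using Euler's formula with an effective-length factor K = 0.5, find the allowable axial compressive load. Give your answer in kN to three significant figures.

I = πd⁴/64 = π×31.6⁴/64 = 48950 mm⁴.
Effective length L_e = KL = 0.5×3.19 m = 1595 mm.
Euler critical load P_cr = π²EI/L_e² = π²×200000×48950/1595² = 37980 N.
P_allow = P_cr/n = 37980/3.7 = 10260 N.

P_allow = 10.3 kN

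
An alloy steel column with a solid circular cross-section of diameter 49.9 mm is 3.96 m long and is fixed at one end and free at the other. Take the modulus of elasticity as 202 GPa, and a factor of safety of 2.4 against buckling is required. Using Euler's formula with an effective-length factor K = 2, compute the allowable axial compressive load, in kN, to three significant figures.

P_allow = 4.03 kN

I = πd⁴/64 = π×49.9⁴/64 = 304300 mm⁴.
Effective length L_e = KL = 2×3.96 m = 7920 mm.
Euler critical load P_cr = π²EI/L_e² = π²×202000×304300/7920² = 9673 N.
P_allow = P_cr/n = 9673/2.4 = 4031 N.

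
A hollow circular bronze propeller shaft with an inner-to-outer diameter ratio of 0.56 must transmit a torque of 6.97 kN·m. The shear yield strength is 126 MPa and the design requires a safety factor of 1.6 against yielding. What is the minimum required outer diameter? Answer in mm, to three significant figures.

d_o = 79.4 mm

τ_allow = 126/1.6 = 78.75 MPa.
For a hollow shaft τ = 16T/[πd_o³(1−k⁴)] with k = 0.56, so 1−k⁴ = 0.9017.
d_o³ = 16T/[π τ_allow (1−k⁴)] = 16×6970000/(π×78.75×0.9017) = 499900 mm³.
d_o = 79.37 mm.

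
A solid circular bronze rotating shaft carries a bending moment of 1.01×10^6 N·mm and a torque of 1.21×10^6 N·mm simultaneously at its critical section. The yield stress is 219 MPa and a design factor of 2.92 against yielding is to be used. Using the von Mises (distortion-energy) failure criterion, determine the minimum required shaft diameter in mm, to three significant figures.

d = 58.3 mm

σ_allow = σ_y/n = 219/2.92 = 75.00 MPa.
For a solid shaft σ_b = 32M/(πd³) and τ = 16T/(πd³), so the von Mises stress is σ' = (16/πd³)·√(4M²+3T²).
√(4M²+3T²) = √(4×(1.010×10^6)² + 3×(1.210×10^6)²) = 2.911×10^6 N·mm.
d³ = 16×2.911×10^6/(π×75.00) = 197700 mm³.
d = 58.25 mm.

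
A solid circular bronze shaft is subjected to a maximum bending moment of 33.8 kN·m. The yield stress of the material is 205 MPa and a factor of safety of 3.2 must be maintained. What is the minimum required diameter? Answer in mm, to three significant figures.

d = 175 mm

σ_allow = 205/3.2 = 64.06 MPa.
For a solid circular section σ = 32M/(πd³), so d³ = 32M/(π σ_allow) = 32×3.3800×10^7/(π×64.06) = 5.374×10^6 mm³.
d = 175.2 mm.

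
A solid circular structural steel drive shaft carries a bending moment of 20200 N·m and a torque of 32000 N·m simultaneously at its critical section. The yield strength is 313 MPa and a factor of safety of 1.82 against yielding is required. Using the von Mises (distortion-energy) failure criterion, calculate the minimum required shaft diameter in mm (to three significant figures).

d = 127 mm

σ_allow = σ_y/n = 313/1.82 = 172.0 MPa.
For a solid shaft σ_b = 32M/(πd³) and τ = 16T/(πd³), so the von Mises stress is σ' = (16/πd³)·√(4M²+3T²).
√(4M²+3T²) = √(4×(2.020×10^7)² + 3×(3.200×10^7)²) = 6.859×10^7 N·mm.
d³ = 16×6.859×10^7/(π×172.0) = 2.031×10^6 mm³.
d = 126.6 mm.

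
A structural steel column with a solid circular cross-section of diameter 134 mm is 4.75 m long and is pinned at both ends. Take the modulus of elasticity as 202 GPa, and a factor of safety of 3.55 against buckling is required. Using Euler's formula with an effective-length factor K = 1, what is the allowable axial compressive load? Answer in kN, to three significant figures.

P_allow = 394 kN

I = πd⁴/64 = π×134⁴/64 = 1.583×10^7 mm⁴.
Effective length L_e = KL = 1×4.75 m = 4750 mm.
Euler critical load P_cr = π²EI/L_e² = π²×202000×1.583×10^7/4750² = 1.398×10^6 N.
P_allow = P_cr/n = 1.398×10^6/3.55 = 393900 N.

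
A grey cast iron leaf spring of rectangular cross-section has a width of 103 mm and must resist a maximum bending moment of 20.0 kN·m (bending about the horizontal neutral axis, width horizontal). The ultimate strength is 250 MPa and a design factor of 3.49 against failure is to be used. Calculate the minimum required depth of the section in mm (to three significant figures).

σ_allow = 250/3.49 = 71.63 MPa.
For a rectangular section σ = 6M/(bh²), so h² = 6M/(b σ_allow) = 6×2.0000×10^7/(103×71.63) = 16260 mm².
h = 127.5 mm.

h = 128 mm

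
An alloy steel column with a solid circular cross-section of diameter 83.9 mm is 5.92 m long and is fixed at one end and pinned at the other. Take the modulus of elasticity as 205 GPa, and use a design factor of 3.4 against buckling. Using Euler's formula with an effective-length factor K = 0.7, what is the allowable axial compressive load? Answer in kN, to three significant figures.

P_allow = 84.3 kN

I = πd⁴/64 = π×83.9⁴/64 = 2.432×10^6 mm⁴.
Effective length L_e = KL = 0.7×5.92 m = 4144 mm.
Euler critical load P_cr = π²EI/L_e² = π²×205000×2.432×10^6/4144² = 286600 N.
P_allow = P_cr/n = 286600/3.4 = 84290 N.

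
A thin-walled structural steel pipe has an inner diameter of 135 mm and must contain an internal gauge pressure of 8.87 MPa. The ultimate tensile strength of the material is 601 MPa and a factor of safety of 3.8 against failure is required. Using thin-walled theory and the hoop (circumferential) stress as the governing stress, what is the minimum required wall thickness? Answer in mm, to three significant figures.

t = 3.79 mm

σ_allow = 601/3.8 = 158.2 MPa.
Hoop stress σ_h = pD/(2t), so t = pD/(2σ_allow) = 8.87×135/(2×158.2) = 3.786 mm.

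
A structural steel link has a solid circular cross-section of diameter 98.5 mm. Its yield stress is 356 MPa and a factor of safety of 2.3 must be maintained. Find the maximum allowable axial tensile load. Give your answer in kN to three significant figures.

σ_allow = 356/2.3 = 154.8 MPa.
A = πd²/4 = π×98.5²/4 = 7620 mm².
F_allow = σ_allow × A = 154.8×7620 = 1.179×10^6 N.

F_allow = 1180 kN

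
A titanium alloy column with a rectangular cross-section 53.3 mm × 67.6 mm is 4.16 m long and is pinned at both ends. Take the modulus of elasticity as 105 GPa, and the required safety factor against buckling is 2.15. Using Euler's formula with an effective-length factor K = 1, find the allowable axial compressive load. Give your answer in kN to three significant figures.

Buckling occurs about the weak axis: I_min = h·b³/12 = 67.6×53.3³/12 = 853000 mm⁴ (b = 53.3 mm is the smaller dimension).
Effective length L_e = KL = 1×4.16 m = 4160 mm.
Euler critical load P_cr = π²EI/L_e² = π²×105000×853000/4160² = 51080 N.
P_allow = P_cr/n = 51080/2.15 = 23760 N.

P_allow = 23.8 kN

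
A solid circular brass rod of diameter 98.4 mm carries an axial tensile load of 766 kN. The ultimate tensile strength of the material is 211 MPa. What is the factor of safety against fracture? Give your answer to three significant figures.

n = 2.09

A = πd²/4 = 7605 mm².
σ = F/A = 766000/7605 = 100.7 MPa.
n = 211/100.7 = 2.095.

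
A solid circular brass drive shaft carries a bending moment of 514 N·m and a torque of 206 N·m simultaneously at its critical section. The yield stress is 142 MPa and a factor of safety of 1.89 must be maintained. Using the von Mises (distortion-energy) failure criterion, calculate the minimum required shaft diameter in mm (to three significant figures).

σ_allow = σ_y/n = 142/1.89 = 75.13 MPa.
For a solid shaft σ_b = 32M/(πd³) and τ = 16T/(πd³), so the von Mises stress is σ' = (16/πd³)·√(4M²+3T²).
√(4M²+3T²) = √(4×(514000)² + 3×(206000)²) = 1.088×10^6 N·mm.
d³ = 16×1.088×10^6/(π×75.13) = 73760 mm³.
d = 41.94 mm.

d = 41.9 mm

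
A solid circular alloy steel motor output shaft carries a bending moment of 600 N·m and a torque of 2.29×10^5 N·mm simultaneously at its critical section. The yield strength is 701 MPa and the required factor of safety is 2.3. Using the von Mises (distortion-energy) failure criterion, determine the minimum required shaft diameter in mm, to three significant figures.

d = 27.6 mm

σ_allow = σ_y/n = 701/2.3 = 304.8 MPa.
For a solid shaft σ_b = 32M/(πd³) and τ = 16T/(πd³), so the von Mises stress is σ' = (16/πd³)·√(4M²+3T²).
√(4M²+3T²) = √(4×(600000)² + 3×(229000)²) = 1.264×10^6 N·mm.
d³ = 16×1.264×10^6/(π×304.8) = 21120 mm³.
d = 27.64 mm.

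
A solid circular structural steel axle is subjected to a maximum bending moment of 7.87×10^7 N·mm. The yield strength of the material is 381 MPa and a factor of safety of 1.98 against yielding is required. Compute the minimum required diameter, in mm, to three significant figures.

σ_allow = 381/1.98 = 192.4 MPa.
For a solid circular section σ = 32M/(πd³), so d³ = 32M/(π σ_allow) = 32×7.8700×10^7/(π×192.4) = 4.166×10^6 mm³.
d = 160.9 mm.

d = 161 mm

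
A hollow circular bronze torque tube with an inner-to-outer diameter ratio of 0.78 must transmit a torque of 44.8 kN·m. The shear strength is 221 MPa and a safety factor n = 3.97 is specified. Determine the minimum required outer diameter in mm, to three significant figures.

d_o = 187 mm

τ_allow = 221/3.97 = 55.67 MPa.
For a hollow shaft τ = 16T/[πd_o³(1−k⁴)] with k = 0.78, so 1−k⁴ = 0.6298.
d_o³ = 16T/[π τ_allow (1−k⁴)] = 16×4.4800×10^7/(π×55.67×0.6298) = 6.507×10^6 mm³.
d_o = 186.7 mm.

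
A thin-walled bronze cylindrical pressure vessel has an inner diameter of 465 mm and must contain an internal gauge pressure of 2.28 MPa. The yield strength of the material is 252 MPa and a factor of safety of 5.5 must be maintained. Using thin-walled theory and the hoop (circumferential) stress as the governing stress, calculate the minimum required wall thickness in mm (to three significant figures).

σ_allow = 252/5.5 = 45.82 MPa.
Hoop stress σ_h = pD/(2t), so t = pD/(2σ_allow) = 2.28×465/(2×45.82) = 11.57 mm.

t = 11.6 mm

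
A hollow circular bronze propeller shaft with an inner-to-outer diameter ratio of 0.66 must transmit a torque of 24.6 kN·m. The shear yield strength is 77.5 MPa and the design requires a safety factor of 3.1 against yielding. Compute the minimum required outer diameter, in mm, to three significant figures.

d_o = 184 mm

τ_allow = 77.5/3.1 = 25.00 MPa.
For a hollow shaft τ = 16T/[πd_o³(1−k⁴)] with k = 0.66, so 1−k⁴ = 0.8103.
d_o³ = 16T/[π τ_allow (1−k⁴)] = 16×2.4600×10^7/(π×25.00×0.8103) = 6.185×10^6 mm³.
d_o = 183.6 mm.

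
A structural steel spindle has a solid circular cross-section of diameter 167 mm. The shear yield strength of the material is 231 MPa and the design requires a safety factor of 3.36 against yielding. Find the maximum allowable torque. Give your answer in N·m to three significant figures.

τ_allow = 231/3.36 = 68.75 MPa.
For a solid shaft T_allow = τ_allow·πd³/16; πd³/16 = π×167³/16 = 914500 mm³.
T_allow = 68.75×914500 = 6.287×10^7 N·mm = 62870 N·m.

T_allow = 62900 N·m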